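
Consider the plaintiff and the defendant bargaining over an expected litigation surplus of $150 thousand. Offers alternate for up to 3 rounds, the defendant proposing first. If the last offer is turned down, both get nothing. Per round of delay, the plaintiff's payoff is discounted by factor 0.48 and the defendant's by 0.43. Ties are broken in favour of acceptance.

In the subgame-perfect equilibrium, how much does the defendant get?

108.96

Round 3 (the defendant proposes): rejection yields 0 for the plaintiff; the defendant offers 0 and keeps 150.
Round 2 (the plaintiff proposes): the defendant can get 150 next round, worth 0.43 × 150 = 64.5 now, so the plaintiff offers 64.5, keeping 85.5.
Round 1 (the defendant proposes): the plaintiff can get 85.5 next round, worth 0.48 × 85.5 = 41.04 now, so the defendant offers 41.04, keeping 108.96.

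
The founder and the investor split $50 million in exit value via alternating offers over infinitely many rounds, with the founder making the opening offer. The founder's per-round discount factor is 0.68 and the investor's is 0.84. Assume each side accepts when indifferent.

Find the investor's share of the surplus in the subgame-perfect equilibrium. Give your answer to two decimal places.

When the founder proposes, the investor accepts any offer worth at least 0.84 times what the investor would get by proposing next round; and vice versa.
This gives x = 50 − 0.84y and y = 50 − 0.68x, where x and y are each side's share when it proposes.
Hence (1 − 0.84·0.68)x = 50(1 − 0.84), i.e. 0.4288·x = 8.
x ≈ 18.6567; the investor's share is 50 − x ≈ 31.3433.

31.34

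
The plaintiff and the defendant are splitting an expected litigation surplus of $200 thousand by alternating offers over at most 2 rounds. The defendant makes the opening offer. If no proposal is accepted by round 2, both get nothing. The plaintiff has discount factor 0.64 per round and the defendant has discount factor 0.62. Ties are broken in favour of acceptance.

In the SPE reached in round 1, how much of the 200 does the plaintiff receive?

Solve by backward induction from round 2.
Round 2 (the plaintiff proposes): the defendant will accept anything ≥ 0, so the plaintiff offers 0 and keeps 200.
Round 1 (the defendant proposes): the plaintiff can get 200 next round, worth 0.64 × 200 = 128 now; the defendant offers that and keeps 72.

128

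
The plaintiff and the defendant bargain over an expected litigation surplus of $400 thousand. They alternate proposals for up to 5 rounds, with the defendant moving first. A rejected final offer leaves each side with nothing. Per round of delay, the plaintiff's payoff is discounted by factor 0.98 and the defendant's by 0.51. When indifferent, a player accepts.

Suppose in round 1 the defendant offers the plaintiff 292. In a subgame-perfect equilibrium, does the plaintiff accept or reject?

Round 5 (the defendant proposes): the plaintiff will accept anything ≥ 0, so the defendant offers 0 and keeps 400.
Round 4 (the plaintiff proposes): the defendant can get 400 next round, worth 0.51 × 400 = 204 now, so the plaintiff offers 204, keeping 196.
Round 3 (the defendant proposes): the plaintiff can get 196 next round, worth 0.98 × 196 = 192.08 now; the defendant offers that and keeps 207.92.
Round 2 (the plaintiff proposes): the defendant can get 207.92 next round, worth 0.51 × 207.92 = 106.0392 now; the plaintiff offers that and keeps 293.9608.
So by rejecting in round 1, the plaintiff gets 293.9608 next round, worth 0.98 × 293.9608 = 288.081584 now.
Offer 292 ≥ 288.081584, so the plaintiff accepts.

Accept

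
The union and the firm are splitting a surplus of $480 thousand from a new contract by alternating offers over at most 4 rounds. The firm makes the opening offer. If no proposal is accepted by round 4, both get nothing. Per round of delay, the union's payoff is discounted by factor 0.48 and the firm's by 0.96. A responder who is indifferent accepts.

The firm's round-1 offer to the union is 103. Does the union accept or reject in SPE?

Work out the union's continuation value if the offer is rejected.
Round 4 (the union proposes): the firm will accept anything ≥ 0, so the union offers 0 and keeps 480.
Round 3 (the firm proposes): the union can get 480 next round, worth 0.48 × 480 = 230.4 now; the firm offers that and keeps 249.6.
Round 2 (the union proposes): the firm can get 249.6 next round, worth 0.96 × 249.6 = 239.616 now; the union offers that and keeps 240.384.
So by rejecting in round 1, the union gets 240.384 next round, worth 0.48 × 240.384 = 115.38432 now.
Offer 103 < 115.38432, so the union rejects.

Reject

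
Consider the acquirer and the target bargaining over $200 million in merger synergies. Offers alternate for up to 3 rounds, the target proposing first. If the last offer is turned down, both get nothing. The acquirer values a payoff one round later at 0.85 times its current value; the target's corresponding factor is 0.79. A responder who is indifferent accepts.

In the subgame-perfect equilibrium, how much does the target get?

Round 3 (the target proposes): rejection yields 0 for the acquirer; the target offers 0 and keeps 200.
Round 2 (the acquirer proposes): the target can get 200 next round, worth 0.79 × 200 = 158 now. The acquirer offers 158 and keeps 200 − 158 = 42.
Round 1 (the target proposes): the acquirer can get 42 next round, worth 0.85 × 42 = 35.7 now; the target offers that and keeps 164.3.

164.3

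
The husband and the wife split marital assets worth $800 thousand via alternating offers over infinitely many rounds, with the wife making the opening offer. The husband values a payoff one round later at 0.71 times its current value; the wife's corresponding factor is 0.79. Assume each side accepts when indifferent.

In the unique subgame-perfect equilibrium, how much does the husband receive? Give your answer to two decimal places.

271.65

In a stationary SPE each proposer offers the other exactly their discounted continuation value.
If the wife keeps x when proposing and the husband keeps y when proposing, then x = 800 − 0.71y and y = 800 − 0.79x.
Solving: x = 800(1 − 0.71) / (1 − 0.79·0.71) = 232 / 0.4391 ≈ 528.3535.
The husband gets 800 − 528.3535 ≈ 271.6465.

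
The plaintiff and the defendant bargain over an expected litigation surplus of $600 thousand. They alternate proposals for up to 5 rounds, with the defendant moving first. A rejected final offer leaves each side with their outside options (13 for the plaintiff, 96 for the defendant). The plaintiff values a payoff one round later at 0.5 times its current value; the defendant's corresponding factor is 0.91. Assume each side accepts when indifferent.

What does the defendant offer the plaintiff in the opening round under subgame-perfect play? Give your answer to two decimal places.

41.98

Work backward from the last round.
Round 5 (the defendant proposes): the plaintiff gets 13 if talks fail, so the defendant offers 13 and keeps 587.
Round 4 (the plaintiff proposes): the defendant can get 587 next round, worth 0.91 × 587 = 534.17 now; the plaintiff offers that and keeps 65.83.
Round 3 (the defendant proposes): the plaintiff can get 65.83 next round, worth 0.5 × 65.83 = 32.915 now. The defendant offers 32.915 and keeps 600 − 32.915 = 567.085.
Round 2 (the plaintiff proposes): the defendant can get 567.085 next round, worth 0.91 × 567.085 = 516.04735 now; the plaintiff offers that and keeps 83.95265.
Round 1 (the defendant proposes): the plaintiff can get 83.95265 next round, worth 0.5 × 83.95265 = 41.976325 now. The defendant offers 41.976325 and keeps 600 − 41.976325 = 558.023675.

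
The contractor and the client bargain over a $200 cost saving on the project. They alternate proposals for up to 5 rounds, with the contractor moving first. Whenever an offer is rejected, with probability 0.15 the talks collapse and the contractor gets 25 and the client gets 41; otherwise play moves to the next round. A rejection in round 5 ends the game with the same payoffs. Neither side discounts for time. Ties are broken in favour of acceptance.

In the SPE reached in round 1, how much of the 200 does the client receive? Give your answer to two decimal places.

70.43

Round 5 (the contractor proposes): the client gets 41 if talks fail, so the contractor offers 41 and keeps 159.
Round 4 (the client proposes): rejecting gives the contractor an expected 0.85 × 159 + 0.15 × 25 = 138.9. The client offers 138.9 and keeps 200 − 138.9 = 61.1.
Round 3 (the contractor proposes): rejecting gives the client an expected 0.85 × 61.1 + 0.15 × 41 = 58.085; the contractor offers that and keeps 141.915.
Round 2 (the client proposes): rejecting gives the contractor an expected 0.85 × 141.915 + 0.15 × 25 = 124.37775. The client offers 124.37775 and keeps 200 − 124.37775 = 75.62225.
Round 1 (the contractor proposes): rejecting gives the client an expected 0.85 × 75.62225 + 0.15 × 41 = 70.4289125, so the contractor offers 70.4289125, keeping 129.5710875.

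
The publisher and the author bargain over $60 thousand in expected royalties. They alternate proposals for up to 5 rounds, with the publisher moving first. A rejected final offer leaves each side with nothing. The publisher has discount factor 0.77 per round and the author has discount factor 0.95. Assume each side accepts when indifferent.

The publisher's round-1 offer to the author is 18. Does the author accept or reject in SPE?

Reject

Round 5 (the publisher proposes): the author will accept anything ≥ 0, so the publisher offers 0 and keeps 60.
Round 4 (the author proposes): the publisher can get 60 next round, worth 0.77 × 60 = 46.2 now; the author offers that and keeps 13.8.
Round 3 (the publisher proposes): the author can get 13.8 next round, worth 0.95 × 13.8 = 13.11 now, so the publisher offers 13.11, keeping 46.89.
Round 2 (the author proposes): the publisher can get 46.89 next round, worth 0.77 × 46.89 = 36.1053 now; the author offers that and keeps 23.8947.
So by rejecting in round 1, the author gets 23.8947 next round, worth 0.95 × 23.8947 = 22.699965 now.
Offer 18 < 22.699965, so the author rejects.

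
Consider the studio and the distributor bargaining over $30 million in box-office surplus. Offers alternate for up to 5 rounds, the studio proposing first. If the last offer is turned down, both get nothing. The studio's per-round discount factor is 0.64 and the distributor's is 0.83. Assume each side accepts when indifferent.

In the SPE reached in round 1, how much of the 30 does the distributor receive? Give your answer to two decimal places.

Round 5 (the studio proposes): the distributor will accept anything ≥ 0, so the studio offers 0 and keeps 30.
Round 4 (the distributor proposes): the studio can get 30 next round, worth 0.64 × 30 = 19.2 now; the distributor offers that and keeps 10.8.
Round 3 (the studio proposes): the distributor can get 10.8 next round, worth 0.83 × 10.8 = 8.964 now. The studio offers 8.964 and keeps 30 − 8.964 = 21.036.
Round 2 (the distributor proposes): the studio can get 21.036 next round, worth 0.64 × 21.036 = 13.46304 now. The distributor offers 13.46304 and keeps 30 − 13.46304 = 16.53696.
Round 1 (the studio proposes): the distributor can get 16.53696 next round, worth 0.83 × 16.53696 = 13.7256768 now, so the studio offers 13.7256768, keeping 16.2743232.

13.73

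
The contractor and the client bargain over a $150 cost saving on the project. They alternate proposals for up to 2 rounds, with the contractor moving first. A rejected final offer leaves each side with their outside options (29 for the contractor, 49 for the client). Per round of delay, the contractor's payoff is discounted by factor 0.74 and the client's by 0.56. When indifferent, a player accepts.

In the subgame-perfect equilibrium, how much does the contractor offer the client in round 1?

Round 2 (the client proposes): the contractor gets 29 if talks fail, so the client offers 29 and keeps 121.
Round 1 (the contractor proposes): the client can get 121 next round, worth 0.56 × 121 = 67.76 now, so the contractor offers 67.76, keeping 82.24.

67.76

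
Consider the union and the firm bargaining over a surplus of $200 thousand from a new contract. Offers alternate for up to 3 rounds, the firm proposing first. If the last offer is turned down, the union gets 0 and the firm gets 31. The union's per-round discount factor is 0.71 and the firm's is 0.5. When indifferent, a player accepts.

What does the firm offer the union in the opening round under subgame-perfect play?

By backward induction:
Round 3 (the firm proposes): rejection yields 0 for the union; the firm offers 0 and keeps 200.
Round 2 (the union proposes): the firm can get 200 next round, worth 0.5 × 200 = 100 now; the union offers that and keeps 100.
Round 1 (the firm proposes): the union can get 100 next round, worth 0.71 × 100 = 71 now. The firm offers 71 and keeps 200 − 71 = 129.

71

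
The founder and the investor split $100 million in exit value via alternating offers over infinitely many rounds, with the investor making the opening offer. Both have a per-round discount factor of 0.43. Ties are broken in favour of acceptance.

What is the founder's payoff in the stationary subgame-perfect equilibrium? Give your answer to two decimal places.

30.07

When the investor proposes, the founder accepts any offer worth at least 0.43 times what the founder would get by proposing next round; and vice versa.
This gives x = 100 − 0.43y and y = 100 − 0.43x, where x and y are each side's share when it proposes.
Hence (1 − 0.43·0.43)x = 100(1 − 0.43), i.e. 0.8151·x = 57.
x ≈ 69.9301; the founder's share is 100 − x ≈ 30.0699.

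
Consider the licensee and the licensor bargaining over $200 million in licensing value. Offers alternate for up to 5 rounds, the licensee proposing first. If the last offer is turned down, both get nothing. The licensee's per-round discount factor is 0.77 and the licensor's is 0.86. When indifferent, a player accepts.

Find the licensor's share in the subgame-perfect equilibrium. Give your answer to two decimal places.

65.76

Round 5 (the licensee proposes): the licensor will accept anything ≥ 0, so the licensee offers 0 and keeps 200.
Round 4 (the licensor proposes): the licensee can get 200 next round, worth 0.77 × 200 = 154 now. The licensor offers 154 and keeps 200 − 154 = 46.
Round 3 (the licensee proposes): the licensor can get 46 next round, worth 0.86 × 46 = 39.56 now. The licensee offers 39.56 and keeps 200 − 39.56 = 160.44.
Round 2 (the licensor proposes): the licensee can get 160.44 next round, worth 0.77 × 160.44 = 123.5388 now, so the licensor offers 123.5388, keeping 76.4612.
Round 1 (the licensee proposes): the licensor can get 76.4612 next round, worth 0.86 × 76.4612 = 65.756632 now; the licensee offers that and keeps 134.243368.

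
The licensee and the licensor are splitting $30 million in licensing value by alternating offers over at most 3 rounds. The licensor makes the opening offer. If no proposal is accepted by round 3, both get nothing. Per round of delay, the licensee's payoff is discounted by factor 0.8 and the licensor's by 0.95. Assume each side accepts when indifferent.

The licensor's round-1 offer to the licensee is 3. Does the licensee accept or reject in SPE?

Work out the licensee's continuation value if the offer is rejected.
Round 3 (the licensor proposes): the licensee will accept anything ≥ 0, so the licensor offers 0 and keeps 30.
Round 2 (the licensee proposes): the licensor can get 30 next round, worth 0.95 × 30 = 28.5 now, so the licensee offers 28.5, keeping 1.5.
So by rejecting in round 1, the licensee gets 1.5 next round, worth 0.8 × 1.5 = 1.2 now.
Offer 3 ≥ 1.2, so the licensee accepts.

Accept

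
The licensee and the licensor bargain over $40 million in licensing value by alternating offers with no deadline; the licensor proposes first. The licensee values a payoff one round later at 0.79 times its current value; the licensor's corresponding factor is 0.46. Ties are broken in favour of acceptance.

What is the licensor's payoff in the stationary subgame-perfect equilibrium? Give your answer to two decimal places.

13.20

When the licensor proposes, the licensee accepts any offer worth at least 0.79 times what the licensee would get by proposing next round; and vice versa.
This gives x = 40 − 0.79y and y = 40 − 0.46x, where x and y are each side's share when it proposes.
Hence (1 − 0.79·0.46)x = 40(1 − 0.79), i.e. 0.6366·x = 8.4.
x ≈ 13.1951; the licensee's share is 40 − x ≈ 26.8049.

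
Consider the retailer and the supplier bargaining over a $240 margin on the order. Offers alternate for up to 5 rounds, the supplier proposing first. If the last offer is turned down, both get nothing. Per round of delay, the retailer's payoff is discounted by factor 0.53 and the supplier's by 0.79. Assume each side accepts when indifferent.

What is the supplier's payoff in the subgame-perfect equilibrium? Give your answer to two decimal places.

202.10

Round 5 (the supplier proposes): the retailer will accept anything ≥ 0, so the supplier offers 0 and keeps 240.
Round 4 (the retailer proposes): the supplier can get 240 next round, worth 0.79 × 240 = 189.6 now. The retailer offers 189.6 and keeps 240 − 189.6 = 50.4.
Round 3 (the supplier proposes): the retailer can get 50.4 next round, worth 0.53 × 50.4 = 26.712 now, so the supplier offers 26.712, keeping 213.288.
Round 2 (the retailer proposes): the supplier can get 213.288 next round, worth 0.79 × 213.288 = 168.49752 now. The retailer offers 168.49752 and keeps 240 − 168.49752 = 71.50248.
Round 1 (the supplier proposes): the retailer can get 71.50248 next round, worth 0.53 × 71.50248 = 37.8963144 now; the supplier offers that and keeps 202.1036856.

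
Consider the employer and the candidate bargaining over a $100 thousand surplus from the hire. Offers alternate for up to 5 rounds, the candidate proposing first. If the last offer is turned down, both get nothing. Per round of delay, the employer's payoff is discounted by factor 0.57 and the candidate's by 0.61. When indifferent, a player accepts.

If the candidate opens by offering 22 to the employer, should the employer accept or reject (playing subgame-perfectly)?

Reject

Round 5 (the candidate proposes): rejection yields 0 for the employer; the candidate offers 0 and keeps 100.
Round 4 (the employer proposes): the candidate can get 100 next round, worth 0.61 × 100 = 61 now, so the employer offers 61, keeping 39.
Round 3 (the candidate proposes): the employer can get 39 next round, worth 0.57 × 39 = 22.23 now; the candidate offers that and keeps 77.77.
Round 2 (the employer proposes): the candidate can get 77.77 next round, worth 0.61 × 77.77 = 47.4397 now; the employer offers that and keeps 52.5603.
So by rejecting in round 1, the employer gets 52.5603 next round, worth 0.57 × 52.5603 = 29.959371 now.
Offer 22 < 29.959371, so the employer rejects.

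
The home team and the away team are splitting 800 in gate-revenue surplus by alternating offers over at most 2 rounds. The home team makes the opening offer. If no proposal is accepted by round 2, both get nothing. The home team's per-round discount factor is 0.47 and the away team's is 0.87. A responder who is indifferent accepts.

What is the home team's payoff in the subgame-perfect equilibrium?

104

Round 2 (the away team proposes): the home team will accept anything ≥ 0, so the away team offers 0 and keeps 800.
Round 1 (the home team proposes): the away team can get 800 next round, worth 0.87 × 800 = 696 now; the home team offers that and keeps 104.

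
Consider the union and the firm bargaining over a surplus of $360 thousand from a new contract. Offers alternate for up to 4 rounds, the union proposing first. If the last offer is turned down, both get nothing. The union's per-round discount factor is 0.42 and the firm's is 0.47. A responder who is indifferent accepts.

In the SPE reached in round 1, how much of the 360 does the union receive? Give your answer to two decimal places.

228.46

Solve by backward induction from round 4.
Round 4 (the firm proposes): the union will accept anything ≥ 0, so the firm offers 0 and keeps 360.
Round 3 (the union proposes): the firm can get 360 next round, worth 0.47 × 360 = 169.2 now. The union offers 169.2 and keeps 360 − 169.2 = 190.8.
Round 2 (the firm proposes): the union can get 190.8 next round, worth 0.42 × 190.8 = 80.136 now; the firm offers that and keeps 279.864.
Round 1 (the union proposes): the firm can get 279.864 next round, worth 0.47 × 279.864 = 131.53608 now, so the union offers 131.53608, keeping 228.46392.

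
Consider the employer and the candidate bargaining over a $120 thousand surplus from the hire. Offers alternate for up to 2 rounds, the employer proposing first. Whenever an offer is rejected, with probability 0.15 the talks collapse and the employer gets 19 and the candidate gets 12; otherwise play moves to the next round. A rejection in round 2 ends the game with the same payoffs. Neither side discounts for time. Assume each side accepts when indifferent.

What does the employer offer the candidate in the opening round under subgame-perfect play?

By backward induction:
Round 2 (the candidate proposes): the employer gets 19 if talks fail, so the candidate offers 19 and keeps 101.
Round 1 (the employer proposes): rejecting gives the candidate an expected 0.85 × 101 + 0.15 × 12 = 87.65; the employer offers that and keeps 32.35.

87.65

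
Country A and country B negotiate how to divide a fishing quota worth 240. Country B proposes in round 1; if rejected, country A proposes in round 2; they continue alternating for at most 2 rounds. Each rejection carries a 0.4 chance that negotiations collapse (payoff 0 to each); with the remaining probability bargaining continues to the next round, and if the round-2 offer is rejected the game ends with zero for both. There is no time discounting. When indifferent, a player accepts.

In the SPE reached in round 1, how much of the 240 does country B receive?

96

Round 2 (country A proposes): rejection yields 0 for country B; country A offers 0 and keeps 240.
Round 1 (country B proposes): rejecting gives country A an expected 0.6 × 240 = 144, so country B offers 144, keeping 96.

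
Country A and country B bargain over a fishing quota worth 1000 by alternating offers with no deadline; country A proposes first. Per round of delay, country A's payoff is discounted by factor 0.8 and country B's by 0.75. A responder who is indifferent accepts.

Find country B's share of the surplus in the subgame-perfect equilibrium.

Let x be country A's share when country A proposes and y be country B's share when country B proposes.
Country B accepts iff offered ≥ 0.75·y, so x = 1000 − 0.75y. Symmetrically y = 1000 − 0.8x.
Substituting: x = 1000 − 0.75(1000 − 0.8x), giving x(1 − 0.8·0.75) = 1000(1 − 0.75).
So x = 1000 × 0.25 / 0.4 = 625, and country B receives 1000 − x = 375.

375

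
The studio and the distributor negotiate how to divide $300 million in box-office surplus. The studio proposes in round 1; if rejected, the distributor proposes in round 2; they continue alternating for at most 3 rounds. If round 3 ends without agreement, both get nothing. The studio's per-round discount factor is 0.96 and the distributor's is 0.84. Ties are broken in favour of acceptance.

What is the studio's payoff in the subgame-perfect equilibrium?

Round 3 (the studio proposes): the distributor will accept anything ≥ 0, so the studio offers 0 and keeps 300.
Round 2 (the distributor proposes): the studio can get 300 next round, worth 0.96 × 300 = 288 now. The distributor offers 288 and keeps 300 − 288 = 12.
Round 1 (the studio proposes): the distributor can get 12 next round, worth 0.84 × 12 = 10.08 now, so the studio offers 10.08, keeping 289.92.

289.92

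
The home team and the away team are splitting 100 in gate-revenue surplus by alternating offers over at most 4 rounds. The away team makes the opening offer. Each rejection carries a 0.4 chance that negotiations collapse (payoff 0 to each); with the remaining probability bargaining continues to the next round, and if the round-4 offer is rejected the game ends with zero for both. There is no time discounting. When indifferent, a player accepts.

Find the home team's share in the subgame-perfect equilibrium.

By backward induction:
Round 4 (the home team proposes): rejection yields 0 for the away team; the home team offers 0 and keeps 100.
Round 3 (the away team proposes): rejecting gives the home team an expected 0.6 × 100 = 60; the away team offers that and keeps 40.
Round 2 (the home team proposes): rejecting gives the away team an expected 0.6 × 40 = 24, so the home team offers 24, keeping 76.
Round 1 (the away team proposes): rejecting gives the home team an expected 0.6 × 76 = 45.6. The away team offers 45.6 and keeps 100 − 45.6 = 54.4.

45.6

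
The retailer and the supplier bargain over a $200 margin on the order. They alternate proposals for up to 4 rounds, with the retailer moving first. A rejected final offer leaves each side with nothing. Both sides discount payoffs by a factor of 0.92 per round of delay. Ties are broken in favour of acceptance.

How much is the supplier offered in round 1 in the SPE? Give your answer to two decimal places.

170.46

Round 4 (the supplier proposes): rejection yields 0 for the retailer; the supplier offers 0 and keeps 200.
Round 3 (the retailer proposes): the supplier can get 200 next round, worth 0.92 × 200 = 184 now. The retailer offers 184 and keeps 200 − 184 = 16.
Round 2 (the supplier proposes): the retailer can get 16 next round, worth 0.92 × 16 = 14.72 now. The supplier offers 14.72 and keeps 200 − 14.72 = 185.28.
Round 1 (the retailer proposes): the supplier can get 185.28 next round, worth 0.92 × 185.28 = 170.4576 now. The retailer offers 170.4576 and keeps 200 − 170.4576 = 29.5424.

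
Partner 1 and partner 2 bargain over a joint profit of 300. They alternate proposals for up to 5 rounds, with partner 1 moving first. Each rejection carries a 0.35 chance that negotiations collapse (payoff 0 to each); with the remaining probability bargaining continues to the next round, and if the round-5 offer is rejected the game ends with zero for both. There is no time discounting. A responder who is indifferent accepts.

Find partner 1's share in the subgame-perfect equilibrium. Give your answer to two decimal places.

Round 5 (partner 1 proposes): rejection yields 0 for partner 2; partner 1 offers 0 and keeps 300.
Round 4 (partner 2 proposes): rejecting gives partner 1 an expected 0.65 × 300 = 195, so partner 2 offers 195, keeping 105.
Round 3 (partner 1 proposes): rejecting gives partner 2 an expected 0.65 × 105 = 68.25. Partner 1 offers 68.25 and keeps 300 − 68.25 = 231.75.
Round 2 (partner 2 proposes): rejecting gives partner 1 an expected 0.65 × 231.75 = 150.6375. Partner 2 offers 150.6375 and keeps 300 − 150.6375 = 149.3625.
Round 1 (partner 1 proposes): rejecting gives partner 2 an expected 0.65 × 149.3625 = 97.085625, so partner 1 offers 97.085625, keeping 202.914375.

202.91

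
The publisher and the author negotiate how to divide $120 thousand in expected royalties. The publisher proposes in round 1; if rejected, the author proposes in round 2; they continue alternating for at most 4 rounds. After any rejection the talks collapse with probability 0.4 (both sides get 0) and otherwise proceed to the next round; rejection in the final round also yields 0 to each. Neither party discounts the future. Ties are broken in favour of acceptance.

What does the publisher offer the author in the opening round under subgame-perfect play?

54.72

By backward induction:
Round 4 (the author proposes): the publisher will accept anything ≥ 0, so the author offers 0 and keeps 120.
Round 3 (the publisher proposes): rejecting gives the author an expected 0.6 × 120 = 72. The publisher offers 72 and keeps 120 − 72 = 48.
Round 2 (the author proposes): rejecting gives the publisher an expected 0.6 × 48 = 28.8, so the author offers 28.8, keeping 91.2.
Round 1 (the publisher proposes): rejecting gives the author an expected 0.6 × 91.2 = 54.72. The publisher offers 54.72 and keeps 120 − 54.72 = 65.28.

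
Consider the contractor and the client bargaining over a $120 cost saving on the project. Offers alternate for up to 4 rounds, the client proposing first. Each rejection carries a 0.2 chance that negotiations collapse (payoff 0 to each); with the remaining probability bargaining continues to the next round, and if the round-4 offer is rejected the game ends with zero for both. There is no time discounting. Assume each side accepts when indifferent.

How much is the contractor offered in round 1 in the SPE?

By backward induction:
Round 4 (the contractor proposes): rejection yields 0 for the client; the contractor offers 0 and keeps 120.
Round 3 (the client proposes): rejecting gives the contractor an expected 0.8 × 120 = 96, so the client offers 96, keeping 24.
Round 2 (the contractor proposes): rejecting gives the client an expected 0.8 × 24 = 19.2. The contractor offers 19.2 and keeps 120 − 19.2 = 100.8.
Round 1 (the client proposes): rejecting gives the contractor an expected 0.8 × 100.8 = 80.64, so the client offers 80.64, keeping 39.36.

80.64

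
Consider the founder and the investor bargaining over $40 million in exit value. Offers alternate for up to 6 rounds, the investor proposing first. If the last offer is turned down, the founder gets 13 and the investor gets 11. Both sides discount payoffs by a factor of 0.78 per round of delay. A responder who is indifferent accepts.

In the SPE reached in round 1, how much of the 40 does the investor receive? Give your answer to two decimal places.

Work backward from the last round.
Round 6 (the founder proposes): the investor gets 11 if talks fail, so the founder offers 11 and keeps 29.
Round 5 (the investor proposes): the founder can get 29 next round, worth 0.78 × 29 = 22.62 now; the investor offers that and keeps 17.38.
Round 4 (the founder proposes): the investor can get 17.38 next round, worth 0.78 × 17.38 = 13.5564 now; the founder offers that and keeps 26.4436.
Round 3 (the investor proposes): the founder can get 26.4436 next round, worth 0.78 × 26.4436 = 20.626008 now; the investor offers that and keeps 19.373992.
Round 2 (the founder proposes): the investor can get 19.373992 next round, worth 0.78 × 19.373992 = 15.11171376 now. The founder offers 15.11171376 and keeps 40 − 15.11171376 = 24.88828624.
Round 1 (the investor proposes): the founder can get 24.88828624 next round, worth 0.78 × 24.88828624 = 19.4128632672 now. The investor offers 19.4128632672 and keeps 40 − 19.4128632672 = 20.5871367328.

20.59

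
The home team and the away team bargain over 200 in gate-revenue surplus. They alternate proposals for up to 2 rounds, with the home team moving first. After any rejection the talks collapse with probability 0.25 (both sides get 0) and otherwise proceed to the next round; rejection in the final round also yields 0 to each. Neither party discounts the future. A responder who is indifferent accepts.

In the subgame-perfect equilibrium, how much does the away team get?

By backward induction:
Round 2 (the away team proposes): rejection yields 0 for the home team; the away team offers 0 and keeps 200.
Round 1 (the home team proposes): rejecting gives the away team an expected 0.75 × 200 = 150; the home team offers that and keeps 50.

150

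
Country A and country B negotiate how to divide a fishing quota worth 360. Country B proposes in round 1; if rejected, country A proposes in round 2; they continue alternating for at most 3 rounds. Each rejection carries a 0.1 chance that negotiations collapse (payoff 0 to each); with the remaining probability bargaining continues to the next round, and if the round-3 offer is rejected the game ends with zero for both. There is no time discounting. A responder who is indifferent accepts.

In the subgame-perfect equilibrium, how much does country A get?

By backward induction:
Round 3 (country B proposes): country A will accept anything ≥ 0, so country B offers 0 and keeps 360.
Round 2 (country A proposes): rejecting gives country B an expected 0.9 × 360 = 324; country A offers that and keeps 36.
Round 1 (country B proposes): rejecting gives country A an expected 0.9 × 36 = 32.4, so country B offers 32.4, keeping 327.6.

32.4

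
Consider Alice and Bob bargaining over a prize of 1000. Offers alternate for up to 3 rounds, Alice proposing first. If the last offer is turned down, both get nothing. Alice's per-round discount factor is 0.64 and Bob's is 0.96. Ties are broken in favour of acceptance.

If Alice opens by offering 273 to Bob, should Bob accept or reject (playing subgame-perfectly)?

Round 3 (Alice proposes): rejection yields 0 for Bob; Alice offers 0 and keeps 1000.
Round 2 (Bob proposes): Alice can get 1000 next round, worth 0.64 × 1000 = 640 now. Bob offers 640 and keeps 1000 − 640 = 360.
So by rejecting in round 1, Bob gets 360 next round, worth 0.96 × 360 = 345.6 now.
Offer 273 < 345.6, so Bob rejects.

Reject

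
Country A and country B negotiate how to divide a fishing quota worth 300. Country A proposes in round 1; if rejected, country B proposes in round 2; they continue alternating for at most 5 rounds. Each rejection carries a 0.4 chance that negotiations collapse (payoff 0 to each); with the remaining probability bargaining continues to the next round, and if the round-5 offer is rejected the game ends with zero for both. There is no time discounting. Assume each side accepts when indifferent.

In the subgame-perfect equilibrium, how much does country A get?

Round 5 (country A proposes): country B will accept anything ≥ 0, so country A offers 0 and keeps 300.
Round 4 (country B proposes): rejecting gives country A an expected 0.6 × 300 = 180; country B offers that and keeps 120.
Round 3 (country A proposes): rejecting gives country B an expected 0.6 × 120 = 72, so country A offers 72, keeping 228.
Round 2 (country B proposes): rejecting gives country A an expected 0.6 × 228 = 136.8; country B offers that and keeps 163.2.
Round 1 (country A proposes): rejecting gives country B an expected 0.6 × 163.2 = 97.92. Country A offers 97.92 and keeps 300 − 97.92 = 202.08.

202.08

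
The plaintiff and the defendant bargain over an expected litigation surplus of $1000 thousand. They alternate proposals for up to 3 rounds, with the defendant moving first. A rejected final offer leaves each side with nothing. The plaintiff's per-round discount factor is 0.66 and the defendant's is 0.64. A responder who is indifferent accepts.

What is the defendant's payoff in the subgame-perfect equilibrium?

762.4

Round 3 (the defendant proposes): rejection yields 0 for the plaintiff; the defendant offers 0 and keeps 1000.
Round 2 (the plaintiff proposes): the defendant can get 1000 next round, worth 0.64 × 1000 = 640 now. The plaintiff offers 640 and keeps 1000 − 640 = 360.
Round 1 (the defendant proposes): the plaintiff can get 360 next round, worth 0.66 × 360 = 237.6 now; the defendant offers that and keeps 762.4.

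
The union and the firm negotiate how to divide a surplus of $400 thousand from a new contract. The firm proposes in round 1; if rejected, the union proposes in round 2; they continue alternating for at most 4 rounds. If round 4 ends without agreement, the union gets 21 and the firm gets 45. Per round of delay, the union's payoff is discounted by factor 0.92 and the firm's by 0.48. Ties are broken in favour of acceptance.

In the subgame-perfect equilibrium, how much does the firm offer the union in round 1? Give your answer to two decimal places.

Work backward from the last round.
Round 4 (the union proposes): the firm gets 45 if talks fail, so the union offers 45 and keeps 355.
Round 3 (the firm proposes): the union can get 355 next round, worth 0.92 × 355 = 326.6 now; the firm offers that and keeps 73.4.
Round 2 (the union proposes): the firm can get 73.4 next round, worth 0.48 × 73.4 = 35.232 now; the union offers that and keeps 364.768.
Round 1 (the firm proposes): the union can get 364.768 next round, worth 0.92 × 364.768 = 335.58656 now. The firm offers 335.58656 and keeps 400 − 335.58656 = 64.41344.

335.59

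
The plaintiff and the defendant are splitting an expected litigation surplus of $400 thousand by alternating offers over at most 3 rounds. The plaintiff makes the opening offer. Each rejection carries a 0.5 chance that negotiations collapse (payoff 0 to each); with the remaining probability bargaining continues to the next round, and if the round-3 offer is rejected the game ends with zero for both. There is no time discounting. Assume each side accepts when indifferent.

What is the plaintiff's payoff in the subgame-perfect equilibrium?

By backward induction:
Round 3 (the plaintiff proposes): rejection yields 0 for the defendant; the plaintiff offers 0 and keeps 400.
Round 2 (the defendant proposes): rejecting gives the plaintiff an expected 0.5 × 400 = 200. The defendant offers 200 and keeps 400 − 200 = 200.
Round 1 (the plaintiff proposes): rejecting gives the defendant an expected 0.5 × 200 = 100; the plaintiff offers that and keeps 300.

300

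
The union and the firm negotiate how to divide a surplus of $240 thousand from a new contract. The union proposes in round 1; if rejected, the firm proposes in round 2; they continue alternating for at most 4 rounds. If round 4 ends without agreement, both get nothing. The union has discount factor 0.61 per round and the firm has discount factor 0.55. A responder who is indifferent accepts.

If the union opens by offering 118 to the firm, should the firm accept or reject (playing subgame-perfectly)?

Round 4 (the firm proposes): rejection yields 0 for the union; the firm offers 0 and keeps 240.
Round 3 (the union proposes): the firm can get 240 next round, worth 0.55 × 240 = 132 now; the union offers that and keeps 108.
Round 2 (the firm proposes): the union can get 108 next round, worth 0.61 × 108 = 65.88 now. The firm offers 65.88 and keeps 240 − 65.88 = 174.12.
So by rejecting in round 1, the firm gets 174.12 next round, worth 0.55 × 174.12 = 95.766 now.
Offer 118 ≥ 95.766, so the firm accepts.

Accept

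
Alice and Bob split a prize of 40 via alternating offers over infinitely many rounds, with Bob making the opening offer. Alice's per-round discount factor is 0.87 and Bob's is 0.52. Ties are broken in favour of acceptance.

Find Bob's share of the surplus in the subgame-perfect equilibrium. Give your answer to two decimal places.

Let x be Bob's share when Bob proposes and y be Alice's share when Alice proposes.
Alice accepts iff offered ≥ 0.87·y, so x = 40 − 0.87y. Symmetrically y = 40 − 0.52x.
Substituting: x = 40 − 0.87(40 − 0.52x), giving x(1 − 0.52·0.87) = 40(1 − 0.87).
So x = 40 × 0.13 / 0.5476 ≈ 9.4960, and Alice receives 40 − x ≈ 30.5040.

9.50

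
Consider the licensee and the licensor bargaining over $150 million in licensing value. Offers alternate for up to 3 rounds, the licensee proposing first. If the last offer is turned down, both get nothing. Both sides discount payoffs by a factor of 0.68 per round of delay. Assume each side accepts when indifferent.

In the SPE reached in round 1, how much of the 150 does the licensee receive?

117.36

By backward induction:
Round 3 (the licensee proposes): the licensor will accept anything ≥ 0, so the licensee offers 0 and keeps 150.
Round 2 (the licensor proposes): the licensee can get 150 next round, worth 0.68 × 150 = 102 now; the licensor offers that and keeps 48.
Round 1 (the licensee proposes): the licensor can get 48 next round, worth 0.68 × 48 = 32.64 now, so the licensee offers 32.64, keeping 117.36.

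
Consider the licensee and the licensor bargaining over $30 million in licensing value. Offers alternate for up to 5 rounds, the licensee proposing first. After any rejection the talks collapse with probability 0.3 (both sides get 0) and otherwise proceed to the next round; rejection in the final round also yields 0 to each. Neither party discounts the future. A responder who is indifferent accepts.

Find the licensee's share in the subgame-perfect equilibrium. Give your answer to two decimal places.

By backward induction:
Round 5 (the licensee proposes): the licensor will accept anything ≥ 0, so the licensee offers 0 and keeps 30.
Round 4 (the licensor proposes): rejecting gives the licensee an expected 0.7 × 30 = 21, so the licensor offers 21, keeping 9.
Round 3 (the licensee proposes): rejecting gives the licensor an expected 0.7 × 9 = 6.3, so the licensee offers 6.3, keeping 23.7.
Round 2 (the licensor proposes): rejecting gives the licensee an expected 0.7 × 23.7 = 16.59; the licensor offers that and keeps 13.41.
Round 1 (the licensee proposes): rejecting gives the licensor an expected 0.7 × 13.41 = 9.387; the licensee offers that and keeps 20.613.

20.61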